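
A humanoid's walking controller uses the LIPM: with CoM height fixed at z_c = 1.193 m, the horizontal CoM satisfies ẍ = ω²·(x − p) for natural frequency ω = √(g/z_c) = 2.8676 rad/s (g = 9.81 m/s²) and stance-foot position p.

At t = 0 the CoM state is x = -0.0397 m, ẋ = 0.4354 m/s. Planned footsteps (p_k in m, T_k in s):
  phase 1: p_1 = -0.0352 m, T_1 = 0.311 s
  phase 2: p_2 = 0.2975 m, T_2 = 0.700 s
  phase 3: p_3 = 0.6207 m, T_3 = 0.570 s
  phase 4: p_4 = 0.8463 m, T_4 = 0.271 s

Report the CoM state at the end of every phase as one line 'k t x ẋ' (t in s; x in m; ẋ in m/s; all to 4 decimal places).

1 0.3110 0.1125 0.6072
2 1.0110 0.3703 0.3617
3 1.5810 0.2655 -0.8079
4 1.8520 -0.1605 -2.4928

phase 1: p=-0.0352, T=0.311, ωT=0.891824, cosh=1.424741, sinh=1.014833; start (x,ẋ)=(-0.039700, 0.435400) → end (x,ẋ)=(0.112475, 0.607237)
phase 2: p=0.2975, T=0.700, ωT=2.007320, cosh=3.788845, sinh=3.654497; start (x,ẋ)=(0.112475, 0.607237) → end (x,ẋ)=(0.370338, 0.361733)
phase 3: p=0.6207, T=0.570, ωT=1.634532, cosh=2.661051, sinh=2.466007; start (x,ẋ)=(0.370338, 0.361733) → end (x,ẋ)=(0.265547, -0.807853)
phase 4: p=0.8463, T=0.271, ωT=0.777120, cosh=1.317463, sinh=0.857735; start (x,ẋ)=(0.265547, -0.807853) → end (x,ẋ)=(-0.160459, -2.492759)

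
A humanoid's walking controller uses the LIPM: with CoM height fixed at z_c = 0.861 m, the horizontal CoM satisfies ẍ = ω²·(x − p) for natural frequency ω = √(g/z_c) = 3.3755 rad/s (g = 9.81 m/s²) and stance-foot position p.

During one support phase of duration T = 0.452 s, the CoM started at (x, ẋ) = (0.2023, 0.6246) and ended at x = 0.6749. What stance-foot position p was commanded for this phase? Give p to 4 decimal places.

p = 0.1545

ωT = 3.3755·0.452 = 1.525726; cosh(ωT) = 2.407972, sinh(ωT) = 2.190509
x(T) = p + (x₀−p)·cosh(ωT) + (ẋ₀/ω)·sinh(ωT) ⇒ p·(1 − cosh) = x(T) − x₀·cosh − (ẋ₀/ω)·sinh
numerator   = 0.6749 − (0.2023)·2.407972 − (0.6246/3.3755)·2.190509 = -0.217563
denominator = 1 − 2.407972 = -1.407972
p = -0.217563 / -1.407972 = 0.1545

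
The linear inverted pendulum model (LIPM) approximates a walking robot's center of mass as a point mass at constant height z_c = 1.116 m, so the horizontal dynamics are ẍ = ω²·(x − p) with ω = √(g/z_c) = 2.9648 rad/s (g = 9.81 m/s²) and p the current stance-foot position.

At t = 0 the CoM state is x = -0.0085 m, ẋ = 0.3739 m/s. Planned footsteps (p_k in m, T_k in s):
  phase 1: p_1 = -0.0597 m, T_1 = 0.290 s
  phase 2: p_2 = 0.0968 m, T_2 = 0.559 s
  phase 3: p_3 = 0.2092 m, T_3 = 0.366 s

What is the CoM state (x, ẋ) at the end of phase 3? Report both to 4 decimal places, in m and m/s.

phase 1: p=-0.0597, T=0.290, ωT=0.859792, cosh=1.392960, sinh=0.969710; start (x,ẋ)=(-0.008500, 0.373900) → end (x,ẋ)=(0.133913, 0.668027)
phase 2: p=0.0968, T=0.559, ωT=1.657323, cosh=2.717950, sinh=2.527301; start (x,ẋ)=(0.133913, 0.668027) → end (x,ẋ)=(0.767121, 2.093747)
phase 3: p=0.2092, T=0.366, ωT=1.085117, cosh=1.648824, sinh=1.310962; start (x,ẋ)=(0.767121, 2.093747) → end (x,ẋ)=(2.054916, 5.620712)

x = 2.0549, ẋ = 5.6207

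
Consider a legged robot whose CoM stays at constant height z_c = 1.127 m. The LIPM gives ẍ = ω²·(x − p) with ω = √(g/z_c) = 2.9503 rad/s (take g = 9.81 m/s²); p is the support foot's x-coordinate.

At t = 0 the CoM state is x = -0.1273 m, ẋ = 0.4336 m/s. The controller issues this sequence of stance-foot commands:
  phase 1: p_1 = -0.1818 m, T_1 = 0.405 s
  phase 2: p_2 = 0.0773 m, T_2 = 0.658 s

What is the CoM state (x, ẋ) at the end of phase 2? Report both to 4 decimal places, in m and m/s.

x = 1.4725, ẋ = 4.2377

phase 1: p=-0.1818, T=0.405, ωT=1.194872, cosh=1.802938, sinh=1.500195; start (x,ẋ)=(-0.127300, 0.433600) → end (x,ẋ)=(0.136941, 1.022972)
phase 2: p=0.0773, T=0.658, ωT=1.941297, cosh=3.555651, sinh=3.412134; start (x,ẋ)=(0.136941, 1.022972) → end (x,ẋ)=(1.472469, 4.237728)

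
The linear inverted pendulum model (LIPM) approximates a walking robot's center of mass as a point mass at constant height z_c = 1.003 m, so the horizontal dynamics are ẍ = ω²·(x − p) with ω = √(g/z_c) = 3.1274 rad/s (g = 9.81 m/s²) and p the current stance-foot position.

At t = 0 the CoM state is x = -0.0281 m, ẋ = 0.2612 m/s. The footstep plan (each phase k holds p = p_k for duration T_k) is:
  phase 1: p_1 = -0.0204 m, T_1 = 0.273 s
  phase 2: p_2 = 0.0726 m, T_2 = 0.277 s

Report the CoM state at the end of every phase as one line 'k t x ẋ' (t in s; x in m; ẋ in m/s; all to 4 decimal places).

phase 1: p=-0.0204, T=0.273, ωT=0.853780, cosh=1.387155, sinh=0.961353; start (x,ẋ)=(-0.028100, 0.261200) → end (x,ẋ)=(0.049211, 0.339175)
phase 2: p=0.0726, T=0.277, ωT=0.866290, cosh=1.399290, sinh=0.978781; start (x,ẋ)=(0.049211, 0.339175) → end (x,ẋ)=(0.146023, 0.403009)

1 0.2730 0.0492 0.3392
2 0.5500 0.1460 0.4030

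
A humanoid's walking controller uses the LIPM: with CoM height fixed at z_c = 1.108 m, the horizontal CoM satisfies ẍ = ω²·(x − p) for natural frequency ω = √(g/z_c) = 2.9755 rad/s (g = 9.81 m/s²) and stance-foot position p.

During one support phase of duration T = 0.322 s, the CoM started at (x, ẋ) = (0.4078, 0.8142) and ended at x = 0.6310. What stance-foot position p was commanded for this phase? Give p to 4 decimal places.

ωT = 2.9755·0.322 = 0.958111; cosh(ωT) = 1.495192, sinh(ωT) = 1.111575
x(T) = p + (x₀−p)·cosh(ωT) + (ẋ₀/ω)·sinh(ωT) ⇒ p·(1 − cosh) = x(T) − x₀·cosh − (ẋ₀/ω)·sinh
numerator   = 0.6310 − (0.4078)·1.495192 − (0.8142/2.9755)·1.111575 = -0.282905
denominator = 1 − 1.495192 = -0.495192
p = -0.282905 / -0.495192 = 0.5713

p = 0.5713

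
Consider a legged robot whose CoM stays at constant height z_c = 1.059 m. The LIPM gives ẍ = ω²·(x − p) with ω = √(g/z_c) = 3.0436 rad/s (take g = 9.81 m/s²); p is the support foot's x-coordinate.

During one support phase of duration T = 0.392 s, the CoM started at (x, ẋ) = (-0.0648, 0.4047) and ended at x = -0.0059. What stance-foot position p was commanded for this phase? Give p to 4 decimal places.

p = 0.1103

ωT = 3.0436·0.392 = 1.193091; cosh(ωT) = 1.800270, sinh(ωT) = 1.496988
x(T) = p + (x₀−p)·cosh(ωT) + (ẋ₀/ω)·sinh(ωT) ⇒ p·(1 − cosh) = x(T) − x₀·cosh − (ẋ₀/ω)·sinh
numerator   = -0.0059 − (-0.0648)·1.800270 − (0.4047/3.0436)·1.496988 = -0.088293
denominator = 1 − 1.800270 = -0.800270
p = -0.088293 / -0.800270 = 0.1103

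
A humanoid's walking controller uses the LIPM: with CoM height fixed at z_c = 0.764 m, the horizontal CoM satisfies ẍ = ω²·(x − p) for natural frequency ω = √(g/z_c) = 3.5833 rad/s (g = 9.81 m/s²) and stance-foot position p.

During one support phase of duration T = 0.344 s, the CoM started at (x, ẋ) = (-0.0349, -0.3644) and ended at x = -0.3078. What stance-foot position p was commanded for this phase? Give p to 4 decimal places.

p = 0.0967

ωT = 3.5833·0.344 = 1.232655; cosh(ωT) = 1.860922, sinh(ωT) = 1.569404
x(T) = p + (x₀−p)·cosh(ωT) + (ẋ₀/ω)·sinh(ωT) ⇒ p·(1 − cosh) = x(T) − x₀·cosh − (ẋ₀/ω)·sinh
numerator   = -0.3078 − (-0.0349)·1.860922 − (-0.3644/3.5833)·1.569404 = -0.083255
denominator = 1 − 1.860922 = -0.860922
p = -0.083255 / -0.860922 = 0.0967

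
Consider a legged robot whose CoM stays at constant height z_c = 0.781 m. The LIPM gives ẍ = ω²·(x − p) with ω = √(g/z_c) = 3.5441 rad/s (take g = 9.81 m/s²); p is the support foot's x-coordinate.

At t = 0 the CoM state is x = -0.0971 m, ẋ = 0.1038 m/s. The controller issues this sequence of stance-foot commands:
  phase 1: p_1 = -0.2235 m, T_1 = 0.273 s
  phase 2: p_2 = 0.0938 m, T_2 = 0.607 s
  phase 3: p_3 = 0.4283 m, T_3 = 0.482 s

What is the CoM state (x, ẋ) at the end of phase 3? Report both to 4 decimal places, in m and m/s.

phase 1: p=-0.2235, T=0.273, ωT=0.967539, cosh=1.505739, sinh=1.125722; start (x,ẋ)=(-0.097100, 0.103800) → end (x,ẋ)=(-0.000204, 0.660590)
phase 2: p=0.0938, T=0.607, ωT=2.151269, cosh=4.356047, sinh=4.239710; start (x,ẋ)=(-0.000204, 0.660590) → end (x,ẋ)=(0.474559, 1.465057)
phase 3: p=0.4283, T=0.482, ωT=1.708256, cosh=2.850255, sinh=2.669074; start (x,ẋ)=(0.474559, 1.465057) → end (x,ẋ)=(1.663489, 4.613372)

x = 1.6635, ẋ = 4.6134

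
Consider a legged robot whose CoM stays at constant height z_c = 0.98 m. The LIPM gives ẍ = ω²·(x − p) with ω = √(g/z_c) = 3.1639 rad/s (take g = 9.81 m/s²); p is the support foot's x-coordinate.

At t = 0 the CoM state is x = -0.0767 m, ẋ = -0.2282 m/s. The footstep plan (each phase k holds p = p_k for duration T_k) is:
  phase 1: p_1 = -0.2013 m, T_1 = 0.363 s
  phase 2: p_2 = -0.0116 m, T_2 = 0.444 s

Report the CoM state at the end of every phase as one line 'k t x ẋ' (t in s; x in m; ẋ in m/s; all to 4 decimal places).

phase 1: p=-0.2013, T=0.363, ωT=1.148496, cosh=1.735280, sinh=1.418166; start (x,ẋ)=(-0.076700, -0.228200) → end (x,ẋ)=(-0.087371, 0.163081)
phase 2: p=-0.0116, T=0.444, ωT=1.404772, cosh=2.160010, sinh=1.914586; start (x,ẋ)=(-0.087371, 0.163081) → end (x,ẋ)=(-0.076580, -0.106730)

1 0.3630 -0.0874 0.1631
2 0.8070 -0.0766 -0.1067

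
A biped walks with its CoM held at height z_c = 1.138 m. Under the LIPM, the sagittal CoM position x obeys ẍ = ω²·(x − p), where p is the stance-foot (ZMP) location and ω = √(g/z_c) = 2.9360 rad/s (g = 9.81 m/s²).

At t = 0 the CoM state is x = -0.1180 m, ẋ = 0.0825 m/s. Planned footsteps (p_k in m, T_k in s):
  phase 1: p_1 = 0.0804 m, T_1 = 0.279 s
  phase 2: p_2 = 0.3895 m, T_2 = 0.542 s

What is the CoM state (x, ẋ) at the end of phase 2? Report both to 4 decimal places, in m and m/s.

phase 1: p=0.0804, T=0.279, ωT=0.819144, cosh=1.354683, sinh=0.913874; start (x,ẋ)=(-0.118000, 0.082500) → end (x,ẋ)=(-0.162690, -0.420573)
phase 2: p=0.3895, T=0.542, ωT=1.591312, cosh=2.556923, sinh=2.353264; start (x,ẋ)=(-0.162690, -0.420573) → end (x,ẋ)=(-1.359504, -4.890552)

x = -1.3595, ẋ = -4.8906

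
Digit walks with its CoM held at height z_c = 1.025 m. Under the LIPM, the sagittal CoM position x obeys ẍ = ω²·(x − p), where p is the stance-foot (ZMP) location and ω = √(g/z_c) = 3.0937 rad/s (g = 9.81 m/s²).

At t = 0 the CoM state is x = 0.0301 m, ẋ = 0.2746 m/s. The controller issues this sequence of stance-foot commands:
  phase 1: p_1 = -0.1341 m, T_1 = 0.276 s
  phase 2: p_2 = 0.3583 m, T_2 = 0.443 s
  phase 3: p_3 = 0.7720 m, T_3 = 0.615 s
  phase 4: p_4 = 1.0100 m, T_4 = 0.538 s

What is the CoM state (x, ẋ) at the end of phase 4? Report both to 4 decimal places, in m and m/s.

x = 0.1184, ẋ = -2.5726

phase 1: p=-0.1341, T=0.276, ωT=0.853861, cosh=1.387233, sinh=0.961465; start (x,ẋ)=(0.030100, 0.274600) → end (x,ẋ)=(0.179024, 0.869345)
phase 2: p=0.3583, T=0.443, ωT=1.370509, cosh=2.095666, sinh=1.841689; start (x,ẋ)=(0.179024, 0.869345) → end (x,ẋ)=(0.500121, 0.800409)
phase 3: p=0.7720, T=0.615, ωT=1.902626, cosh=3.426324, sinh=3.277147; start (x,ẋ)=(0.500121, 0.800409) → end (x,ẋ)=(0.688327, -0.013984)
phase 4: p=1.0100, T=0.538, ωT=1.664411, cosh=2.735930, sinh=2.546628; start (x,ẋ)=(0.688327, -0.013984) → end (x,ẋ)=(0.118412, -2.572566)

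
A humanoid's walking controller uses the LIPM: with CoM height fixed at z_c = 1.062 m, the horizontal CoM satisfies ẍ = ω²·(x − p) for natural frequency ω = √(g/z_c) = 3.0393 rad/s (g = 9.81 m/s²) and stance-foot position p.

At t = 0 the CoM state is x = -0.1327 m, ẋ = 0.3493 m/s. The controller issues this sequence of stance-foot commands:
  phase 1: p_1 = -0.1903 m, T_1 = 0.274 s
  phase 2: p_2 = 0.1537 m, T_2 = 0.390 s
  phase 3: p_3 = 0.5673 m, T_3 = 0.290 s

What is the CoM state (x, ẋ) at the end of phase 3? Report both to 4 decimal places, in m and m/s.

x = 0.1674, ẋ = -0.5528

phase 1: p=-0.1903, T=0.274, ωT=0.832768, cosh=1.367260, sinh=0.932416; start (x,ẋ)=(-0.132700, 0.349300) → end (x,ẋ)=(-0.004385, 0.640816)
phase 2: p=0.1537, T=0.390, ωT=1.185327, cosh=1.788701, sinh=1.483055; start (x,ẋ)=(-0.004385, 0.640816) → end (x,ẋ)=(0.183625, 0.433667)
phase 3: p=0.5673, T=0.290, ωT=0.881397, cosh=1.414237, sinh=1.000033; start (x,ẋ)=(0.183625, 0.433667) → end (x,ẋ)=(0.167384, -0.552835)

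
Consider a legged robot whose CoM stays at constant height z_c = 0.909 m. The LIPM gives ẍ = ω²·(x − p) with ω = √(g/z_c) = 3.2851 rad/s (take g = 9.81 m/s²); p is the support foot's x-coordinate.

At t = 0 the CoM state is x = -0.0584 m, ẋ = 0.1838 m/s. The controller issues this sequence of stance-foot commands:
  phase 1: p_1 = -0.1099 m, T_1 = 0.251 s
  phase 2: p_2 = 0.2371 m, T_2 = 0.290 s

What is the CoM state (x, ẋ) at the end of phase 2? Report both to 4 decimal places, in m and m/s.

phase 1: p=-0.1099, T=0.251, ωT=0.824560, cosh=1.359653, sinh=0.921225; start (x,ẋ)=(-0.058400, 0.183800) → end (x,ẋ)=(0.011664, 0.405759)
phase 2: p=0.2371, T=0.290, ωT=0.952679, cosh=1.489176, sinh=1.103470; start (x,ẋ)=(0.011664, 0.405759) → end (x,ẋ)=(0.037682, -0.212959)

x = 0.0377, ẋ = -0.2130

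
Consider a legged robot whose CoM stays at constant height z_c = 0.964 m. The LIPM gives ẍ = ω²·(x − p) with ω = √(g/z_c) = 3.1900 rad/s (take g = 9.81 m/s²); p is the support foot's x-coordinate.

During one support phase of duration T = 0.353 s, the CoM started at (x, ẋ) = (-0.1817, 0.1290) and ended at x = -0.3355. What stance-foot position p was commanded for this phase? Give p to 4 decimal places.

p = 0.1161

ωT = 3.1900·0.353 = 1.126070; cosh(ωT) = 1.703910, sinh(ωT) = 1.379605
x(T) = p + (x₀−p)·cosh(ωT) + (ẋ₀/ω)·sinh(ωT) ⇒ p·(1 − cosh) = x(T) − x₀·cosh − (ẋ₀/ω)·sinh
numerator   = -0.3355 − (-0.1817)·1.703910 − (0.1290/3.1900)·1.379605 = -0.081689
denominator = 1 − 1.703910 = -0.703910
p = -0.081689 / -0.703910 = 0.1161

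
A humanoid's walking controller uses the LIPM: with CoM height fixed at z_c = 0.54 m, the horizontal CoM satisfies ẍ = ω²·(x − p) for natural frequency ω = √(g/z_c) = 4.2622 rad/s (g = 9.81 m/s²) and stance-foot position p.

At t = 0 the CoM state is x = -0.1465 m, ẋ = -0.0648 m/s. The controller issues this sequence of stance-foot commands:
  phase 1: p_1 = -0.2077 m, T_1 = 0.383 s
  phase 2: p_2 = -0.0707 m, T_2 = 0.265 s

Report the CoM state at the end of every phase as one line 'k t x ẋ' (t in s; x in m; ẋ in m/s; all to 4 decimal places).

phase 1: p=-0.2077, T=0.383, ωT=1.632423, cosh=2.655855, sinh=2.460399; start (x,ẋ)=(-0.146500, -0.064800) → end (x,ẋ)=(-0.082568, 0.469688)
phase 2: p=-0.0707, T=0.265, ωT=1.129483, cosh=1.708628, sinh=1.385428; start (x,ẋ)=(-0.082568, 0.469688) → end (x,ẋ)=(0.061694, 0.732440)

1 0.3830 -0.0826 0.4697
2 0.6480 0.0617 0.7324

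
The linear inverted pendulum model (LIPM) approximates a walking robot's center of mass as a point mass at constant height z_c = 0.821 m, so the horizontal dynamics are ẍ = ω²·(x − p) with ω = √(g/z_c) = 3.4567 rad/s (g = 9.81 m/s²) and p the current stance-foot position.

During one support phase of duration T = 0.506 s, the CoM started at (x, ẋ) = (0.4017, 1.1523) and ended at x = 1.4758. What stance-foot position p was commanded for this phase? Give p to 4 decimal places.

p = 0.3279

ωT = 3.4567·0.506 = 1.749090; cosh(ωT) = 2.961651, sinh(ωT) = 2.787719
x(T) = p + (x₀−p)·cosh(ωT) + (ẋ₀/ω)·sinh(ωT) ⇒ p·(1 − cosh) = x(T) − x₀·cosh − (ẋ₀/ω)·sinh
numerator   = 1.4758 − (0.4017)·2.961651 − (1.1523/3.4567)·2.787719 = -0.643188
denominator = 1 − 2.961651 = -1.961651
p = -0.643188 / -1.961651 = 0.3279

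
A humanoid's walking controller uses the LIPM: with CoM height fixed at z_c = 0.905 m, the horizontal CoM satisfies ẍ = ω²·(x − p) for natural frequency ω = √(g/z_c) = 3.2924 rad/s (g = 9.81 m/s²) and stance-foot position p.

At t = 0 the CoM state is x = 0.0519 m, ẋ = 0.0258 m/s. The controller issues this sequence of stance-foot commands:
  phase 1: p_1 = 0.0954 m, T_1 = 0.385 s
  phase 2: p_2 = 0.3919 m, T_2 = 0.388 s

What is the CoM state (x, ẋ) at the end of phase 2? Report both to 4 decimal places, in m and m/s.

x = -0.4105, ẋ = -2.3565

phase 1: p=0.0954, T=0.385, ωT=1.267574, cosh=1.916869, sinh=1.635355; start (x,ẋ)=(0.051900, 0.025800) → end (x,ẋ)=(0.024831, -0.184759)
phase 2: p=0.3919, T=0.388, ωT=1.277451, cosh=1.933116, sinh=1.654369; start (x,ẋ)=(0.024831, -0.184759) → end (x,ẋ)=(-0.410524, -2.356527)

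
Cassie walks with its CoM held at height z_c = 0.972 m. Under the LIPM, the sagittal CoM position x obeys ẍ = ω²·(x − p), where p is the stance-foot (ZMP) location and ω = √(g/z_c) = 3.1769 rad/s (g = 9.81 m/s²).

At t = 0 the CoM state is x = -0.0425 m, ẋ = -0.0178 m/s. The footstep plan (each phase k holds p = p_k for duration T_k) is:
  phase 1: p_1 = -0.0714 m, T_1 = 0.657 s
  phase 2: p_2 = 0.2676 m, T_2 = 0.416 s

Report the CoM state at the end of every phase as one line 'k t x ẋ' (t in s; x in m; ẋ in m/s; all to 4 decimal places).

1 0.6570 0.0247 0.2916
2 1.0730 -0.0604 -0.7585

phase 1: p=-0.0714, T=0.657, ωT=2.087223, cosh=4.093264, sinh=3.969233; start (x,ẋ)=(-0.042500, -0.017800) → end (x,ẋ)=(0.024656, 0.291565)
phase 2: p=0.2676, T=0.416, ωT=1.321590, cosh=2.008045, sinh=1.741334; start (x,ẋ)=(0.024656, 0.291565) → end (x,ẋ)=(-0.060429, -0.758502)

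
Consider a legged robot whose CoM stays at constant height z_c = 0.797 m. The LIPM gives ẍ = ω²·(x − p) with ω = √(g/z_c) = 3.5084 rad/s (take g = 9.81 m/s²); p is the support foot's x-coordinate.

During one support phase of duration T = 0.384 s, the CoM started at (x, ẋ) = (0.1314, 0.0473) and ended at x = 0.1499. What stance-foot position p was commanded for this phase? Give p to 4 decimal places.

p = 0.1368

ωT = 3.5084·0.384 = 1.347226; cosh(ωT) = 2.053349, sinh(ωT) = 1.793389
x(T) = p + (x₀−p)·cosh(ωT) + (ẋ₀/ω)·sinh(ωT) ⇒ p·(1 − cosh) = x(T) − x₀·cosh − (ẋ₀/ω)·sinh
numerator   = 0.1499 − (0.1314)·2.053349 − (0.0473/3.5084)·1.793389 = -0.144088
denominator = 1 − 2.053349 = -1.053349
p = -0.144088 / -1.053349 = 0.1368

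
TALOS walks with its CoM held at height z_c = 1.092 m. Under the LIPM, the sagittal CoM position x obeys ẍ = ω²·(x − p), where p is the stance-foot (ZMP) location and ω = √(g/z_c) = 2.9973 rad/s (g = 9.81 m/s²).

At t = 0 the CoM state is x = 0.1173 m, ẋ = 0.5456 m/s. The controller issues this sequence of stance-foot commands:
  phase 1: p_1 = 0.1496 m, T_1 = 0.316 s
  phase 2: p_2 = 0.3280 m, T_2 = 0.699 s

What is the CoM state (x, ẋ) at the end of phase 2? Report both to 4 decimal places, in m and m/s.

phase 1: p=0.1496, T=0.316, ωT=0.947147, cosh=1.483094, sinh=1.095248; start (x,ẋ)=(0.117300, 0.545600) → end (x,ẋ)=(0.301065, 0.703142)
phase 2: p=0.3280, T=0.699, ωT=2.095113, cosh=4.124707, sinh=4.001650; start (x,ẋ)=(0.301065, 0.703142) → end (x,ẋ)=(1.155654, 2.577189)

x = 1.1557, ẋ = 2.5772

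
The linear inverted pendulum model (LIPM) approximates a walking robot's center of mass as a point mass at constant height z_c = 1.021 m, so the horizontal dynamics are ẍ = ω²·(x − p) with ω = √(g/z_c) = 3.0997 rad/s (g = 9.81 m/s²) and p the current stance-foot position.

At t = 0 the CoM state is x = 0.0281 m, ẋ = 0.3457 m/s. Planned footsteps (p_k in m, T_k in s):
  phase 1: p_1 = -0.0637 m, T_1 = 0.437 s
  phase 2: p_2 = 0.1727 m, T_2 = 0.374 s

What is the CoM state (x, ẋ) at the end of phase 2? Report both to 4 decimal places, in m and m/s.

x = 1.0138, ẋ = 2.8421

phase 1: p=-0.0637, T=0.437, ωT=1.354569, cosh=2.066574, sinh=1.808516; start (x,ẋ)=(0.028100, 0.345700) → end (x,ẋ)=(0.327710, 1.229032)
phase 2: p=0.1727, T=0.374, ωT=1.159288, cosh=1.750686, sinh=1.436976; start (x,ẋ)=(0.327710, 1.229032) → end (x,ẋ)=(1.013835, 2.842093)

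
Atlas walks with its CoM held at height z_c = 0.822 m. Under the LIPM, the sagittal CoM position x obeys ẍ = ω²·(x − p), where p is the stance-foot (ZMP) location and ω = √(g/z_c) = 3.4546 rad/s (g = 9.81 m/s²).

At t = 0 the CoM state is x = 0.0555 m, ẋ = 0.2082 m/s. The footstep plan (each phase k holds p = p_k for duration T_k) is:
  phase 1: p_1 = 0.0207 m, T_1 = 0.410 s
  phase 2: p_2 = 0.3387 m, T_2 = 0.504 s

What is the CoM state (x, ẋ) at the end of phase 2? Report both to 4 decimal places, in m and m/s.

phase 1: p=0.0207, T=0.410, ωT=1.416386, cosh=2.182393, sinh=1.939803; start (x,ẋ)=(0.055500, 0.208200) → end (x,ẋ)=(0.213554, 0.687577)
phase 2: p=0.3387, T=0.504, ωT=1.741118, cosh=2.939522, sinh=2.764197; start (x,ẋ)=(0.213554, 0.687577) → end (x,ẋ)=(0.520996, 0.826108)

x = 0.5210, ẋ = 0.8261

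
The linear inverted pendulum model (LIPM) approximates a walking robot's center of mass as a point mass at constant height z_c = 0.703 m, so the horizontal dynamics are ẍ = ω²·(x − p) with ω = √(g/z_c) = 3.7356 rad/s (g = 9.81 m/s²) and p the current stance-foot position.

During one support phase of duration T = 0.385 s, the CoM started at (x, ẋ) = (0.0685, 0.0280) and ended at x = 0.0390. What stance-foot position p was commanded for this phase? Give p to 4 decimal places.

p = 0.1047

ωT = 3.7356·0.385 = 1.438206; cosh(ωT) = 2.225242, sinh(ωT) = 1.987889
x(T) = p + (x₀−p)·cosh(ωT) + (ẋ₀/ω)·sinh(ωT) ⇒ p·(1 − cosh) = x(T) − x₀·cosh − (ẋ₀/ω)·sinh
numerator   = 0.0390 − (0.0685)·2.225242 − (0.0280/3.7356)·1.987889 = -0.128329
denominator = 1 − 2.225242 = -1.225242
p = -0.128329 / -1.225242 = 0.1047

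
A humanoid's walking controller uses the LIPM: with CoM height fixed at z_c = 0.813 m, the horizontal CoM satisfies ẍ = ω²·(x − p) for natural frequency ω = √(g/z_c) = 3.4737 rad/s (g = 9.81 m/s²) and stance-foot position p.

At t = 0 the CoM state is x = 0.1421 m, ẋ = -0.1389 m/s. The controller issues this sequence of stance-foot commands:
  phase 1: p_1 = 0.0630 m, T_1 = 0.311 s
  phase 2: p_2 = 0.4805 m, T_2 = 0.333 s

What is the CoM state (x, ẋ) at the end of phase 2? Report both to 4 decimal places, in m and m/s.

phase 1: p=0.0630, T=0.311, ωT=1.080321, cosh=1.642555, sinh=1.303069; start (x,ẋ)=(0.142100, -0.138900) → end (x,ẋ)=(0.140821, 0.129893)
phase 2: p=0.4805, T=0.333, ωT=1.156742, cosh=1.747033, sinh=1.432524; start (x,ẋ)=(0.140821, 0.129893) → end (x,ẋ)=(-0.059363, -1.463368)

x = -0.0594, ẋ = -1.4634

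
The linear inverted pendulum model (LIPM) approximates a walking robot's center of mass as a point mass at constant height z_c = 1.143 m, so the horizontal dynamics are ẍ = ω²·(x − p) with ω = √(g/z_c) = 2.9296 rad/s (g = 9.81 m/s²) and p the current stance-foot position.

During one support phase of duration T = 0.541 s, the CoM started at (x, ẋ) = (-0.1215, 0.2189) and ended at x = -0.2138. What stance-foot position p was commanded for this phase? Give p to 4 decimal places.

ωT = 2.9296·0.541 = 1.584914; cosh(ωT) = 2.541918, sinh(ωT) = 2.336952
x(T) = p + (x₀−p)·cosh(ωT) + (ẋ₀/ω)·sinh(ωT) ⇒ p·(1 − cosh) = x(T) − x₀·cosh − (ẋ₀/ω)·sinh
numerator   = -0.2138 − (-0.1215)·2.541918 − (0.2189/2.9296)·2.336952 = -0.079574
denominator = 1 − 2.541918 = -1.541918
p = -0.079574 / -1.541918 = 0.0516

p = 0.0516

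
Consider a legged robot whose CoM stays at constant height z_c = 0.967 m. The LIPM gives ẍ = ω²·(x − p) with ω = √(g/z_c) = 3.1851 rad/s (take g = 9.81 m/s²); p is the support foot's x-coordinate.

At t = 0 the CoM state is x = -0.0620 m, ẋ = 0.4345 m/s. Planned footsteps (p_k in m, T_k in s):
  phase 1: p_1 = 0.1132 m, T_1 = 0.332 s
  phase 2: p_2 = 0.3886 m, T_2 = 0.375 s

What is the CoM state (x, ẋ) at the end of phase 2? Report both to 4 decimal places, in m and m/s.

x = -0.3085, ẋ = -1.8501

phase 1: p=0.1132, T=0.332, ωT=1.057453, cosh=1.613184, sinh=1.265845; start (x,ẋ)=(-0.062000, 0.434500) → end (x,ẋ)=(0.003252, -0.005450)
phase 2: p=0.3886, T=0.375, ωT=1.194412, cosh=1.802250, sinh=1.499368; start (x,ẋ)=(0.003252, -0.005450) → end (x,ẋ)=(-0.308459, -1.850104)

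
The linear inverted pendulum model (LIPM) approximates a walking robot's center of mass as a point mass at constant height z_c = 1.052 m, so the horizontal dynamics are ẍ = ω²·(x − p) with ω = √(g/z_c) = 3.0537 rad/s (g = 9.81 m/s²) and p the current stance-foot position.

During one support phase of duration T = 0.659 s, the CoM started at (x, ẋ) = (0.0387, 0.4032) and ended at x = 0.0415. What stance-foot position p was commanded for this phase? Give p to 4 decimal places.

p = 0.2105

ωT = 3.0537·0.659 = 2.012388; cosh(ωT) = 3.807416, sinh(ωT) = 3.673747
x(T) = p + (x₀−p)·cosh(ωT) + (ẋ₀/ω)·sinh(ωT) ⇒ p·(1 − cosh) = x(T) − x₀·cosh − (ẋ₀/ω)·sinh
numerator   = 0.0415 − (0.0387)·3.807416 − (0.4032/3.0537)·3.673747 = -0.590916
denominator = 1 − 3.807416 = -2.807416
p = -0.590916 / -2.807416 = 0.2105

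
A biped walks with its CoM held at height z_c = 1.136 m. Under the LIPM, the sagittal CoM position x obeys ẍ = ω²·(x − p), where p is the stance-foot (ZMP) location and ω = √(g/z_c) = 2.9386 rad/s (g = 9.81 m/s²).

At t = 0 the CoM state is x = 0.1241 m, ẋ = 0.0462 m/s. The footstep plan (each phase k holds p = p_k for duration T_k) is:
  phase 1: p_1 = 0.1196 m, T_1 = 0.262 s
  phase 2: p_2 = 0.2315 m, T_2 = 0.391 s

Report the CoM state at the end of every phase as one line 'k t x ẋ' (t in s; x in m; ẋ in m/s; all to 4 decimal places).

1 0.2620 0.1388 0.0718
2 0.6530 0.1053 -0.2618

phase 1: p=0.1196, T=0.262, ωT=0.769913, cosh=1.311316, sinh=0.848263; start (x,ẋ)=(0.124100, 0.046200) → end (x,ẋ)=(0.138837, 0.071800)
phase 2: p=0.2315, T=0.391, ωT=1.148993, cosh=1.735984, sinh=1.419029; start (x,ẋ)=(0.138837, 0.071800) → end (x,ẋ)=(0.105310, -0.261757)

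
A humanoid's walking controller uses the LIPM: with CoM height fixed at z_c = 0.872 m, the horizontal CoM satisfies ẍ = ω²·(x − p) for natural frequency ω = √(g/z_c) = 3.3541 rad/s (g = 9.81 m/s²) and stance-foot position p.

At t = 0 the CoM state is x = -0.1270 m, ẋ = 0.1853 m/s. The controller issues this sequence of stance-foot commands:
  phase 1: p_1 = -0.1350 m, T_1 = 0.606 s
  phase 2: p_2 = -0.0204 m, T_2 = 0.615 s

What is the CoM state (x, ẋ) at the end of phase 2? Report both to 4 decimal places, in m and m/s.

x = 1.4204, ẋ = 4.8841

phase 1: p=-0.1350, T=0.606, ωT=2.032585, cosh=3.882394, sinh=3.751397; start (x,ẋ)=(-0.127000, 0.185300) → end (x,ẋ)=(0.103308, 0.820068)
phase 2: p=-0.0204, T=0.615, ωT=2.062771, cosh=3.997423, sinh=3.870322; start (x,ẋ)=(0.103308, 0.820068) → end (x,ẋ)=(1.420397, 4.884070)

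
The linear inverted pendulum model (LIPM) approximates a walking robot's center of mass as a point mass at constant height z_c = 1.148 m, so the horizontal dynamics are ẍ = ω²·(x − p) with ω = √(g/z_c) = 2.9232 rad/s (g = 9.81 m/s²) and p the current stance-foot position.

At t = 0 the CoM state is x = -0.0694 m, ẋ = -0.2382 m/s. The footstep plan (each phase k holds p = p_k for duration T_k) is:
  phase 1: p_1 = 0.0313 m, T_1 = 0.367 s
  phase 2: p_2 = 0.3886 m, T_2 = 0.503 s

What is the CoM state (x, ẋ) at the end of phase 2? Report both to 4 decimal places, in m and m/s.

phase 1: p=0.0313, T=0.367, ωT=1.072814, cosh=1.632820, sinh=1.290776; start (x,ẋ)=(-0.069400, -0.238200) → end (x,ẋ)=(-0.238305, -0.768899)
phase 2: p=0.3886, T=0.503, ωT=1.470370, cosh=2.290342, sinh=2.060501; start (x,ẋ)=(-0.238305, -0.768899) → end (x,ẋ)=(-1.589207, -5.537052)

x = -1.5892, ẋ = -5.5371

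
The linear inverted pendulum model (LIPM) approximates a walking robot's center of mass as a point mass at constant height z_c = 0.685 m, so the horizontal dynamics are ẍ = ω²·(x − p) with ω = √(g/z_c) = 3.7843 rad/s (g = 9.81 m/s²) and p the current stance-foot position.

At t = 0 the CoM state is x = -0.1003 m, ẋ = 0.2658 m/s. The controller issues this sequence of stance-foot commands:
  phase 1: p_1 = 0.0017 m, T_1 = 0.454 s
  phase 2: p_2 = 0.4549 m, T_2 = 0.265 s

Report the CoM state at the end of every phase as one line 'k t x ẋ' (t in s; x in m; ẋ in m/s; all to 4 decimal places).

phase 1: p=0.0017, T=0.454, ωT=1.718072, cosh=2.876592, sinh=2.697181; start (x,ẋ)=(-0.100300, 0.265800) → end (x,ẋ)=(-0.102269, -0.276510)
phase 2: p=0.4549, T=0.265, ωT=1.002840, cosh=1.546424, sinh=1.179588; start (x,ẋ)=(-0.102269, -0.276510) → end (x,ẋ)=(-0.492909, -2.914755)

1 0.4540 -0.1023 -0.2765
2 0.7190 -0.4929 -2.9148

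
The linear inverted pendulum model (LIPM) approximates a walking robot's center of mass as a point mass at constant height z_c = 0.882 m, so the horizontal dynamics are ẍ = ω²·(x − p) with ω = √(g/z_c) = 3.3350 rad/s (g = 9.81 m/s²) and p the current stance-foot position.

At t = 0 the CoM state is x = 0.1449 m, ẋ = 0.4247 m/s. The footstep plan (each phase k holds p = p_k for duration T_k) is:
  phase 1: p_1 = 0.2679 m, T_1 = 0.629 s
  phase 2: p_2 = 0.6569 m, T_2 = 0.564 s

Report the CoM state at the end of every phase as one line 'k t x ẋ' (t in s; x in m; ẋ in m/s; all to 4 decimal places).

phase 1: p=0.2679, T=0.629, ωT=2.097715, cosh=4.135134, sinh=4.012397; start (x,ẋ)=(0.144900, 0.424700) → end (x,ẋ)=(0.270243, 0.110286)
phase 2: p=0.6569, T=0.564, ωT=1.880940, cosh=3.356057, sinh=3.203611; start (x,ẋ)=(0.270243, 0.110286) → end (x,ẋ)=(-0.534803, -3.760938)

1 0.6290 0.2702 0.1103
2 1.1930 -0.5348 -3.7609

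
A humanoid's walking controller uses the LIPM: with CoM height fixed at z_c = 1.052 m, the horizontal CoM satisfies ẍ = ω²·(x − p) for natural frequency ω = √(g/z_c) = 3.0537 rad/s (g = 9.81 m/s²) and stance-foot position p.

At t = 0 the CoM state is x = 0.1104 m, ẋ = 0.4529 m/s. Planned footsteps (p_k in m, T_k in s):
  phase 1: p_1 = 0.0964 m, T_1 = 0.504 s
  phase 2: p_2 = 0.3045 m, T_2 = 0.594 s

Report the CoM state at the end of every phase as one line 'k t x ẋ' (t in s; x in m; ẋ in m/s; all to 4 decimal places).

phase 1: p=0.0964, T=0.504, ωT=1.539065, cosh=2.437406, sinh=2.222824; start (x,ẋ)=(0.110400, 0.452900) → end (x,ẋ)=(0.460195, 1.198931)
phase 2: p=0.3045, T=0.594, ωT=1.813898, cosh=3.148664, sinh=2.985647; start (x,ẋ)=(0.460195, 1.198931) → end (x,ẋ)=(1.966943, 5.194543)

1 0.5040 0.4602 1.1989
2 1.0980 1.9669 5.1945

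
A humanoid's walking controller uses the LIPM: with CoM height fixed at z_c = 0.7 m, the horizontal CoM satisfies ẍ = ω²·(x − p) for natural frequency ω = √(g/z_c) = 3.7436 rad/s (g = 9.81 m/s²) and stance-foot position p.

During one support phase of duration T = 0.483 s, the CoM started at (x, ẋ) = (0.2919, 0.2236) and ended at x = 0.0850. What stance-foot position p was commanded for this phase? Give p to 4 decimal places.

p = 0.4721

ωT = 3.7436·0.483 = 1.808159; cosh(ωT) = 3.131581, sinh(ωT) = 2.967626
x(T) = p + (x₀−p)·cosh(ωT) + (ẋ₀/ω)·sinh(ωT) ⇒ p·(1 − cosh) = x(T) − x₀·cosh − (ẋ₀/ω)·sinh
numerator   = 0.0850 − (0.2919)·3.131581 − (0.2236/3.7436)·2.967626 = -1.006361
denominator = 1 − 3.131581 = -2.131581
p = -1.006361 / -2.131581 = 0.4721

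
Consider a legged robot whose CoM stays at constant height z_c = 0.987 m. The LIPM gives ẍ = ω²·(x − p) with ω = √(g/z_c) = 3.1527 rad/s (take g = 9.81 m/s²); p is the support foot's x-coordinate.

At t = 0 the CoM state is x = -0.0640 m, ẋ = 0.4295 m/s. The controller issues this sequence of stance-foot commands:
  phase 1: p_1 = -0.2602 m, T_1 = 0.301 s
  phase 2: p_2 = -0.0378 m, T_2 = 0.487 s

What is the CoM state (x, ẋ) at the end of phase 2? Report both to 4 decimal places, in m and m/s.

phase 1: p=-0.2602, T=0.301, ωT=0.948963, cosh=1.485086, sinh=1.097943; start (x,ẋ)=(-0.064000, 0.429500) → end (x,ẋ)=(0.180749, 1.316988)
phase 2: p=-0.0378, T=0.487, ωT=1.535365, cosh=2.429198, sinh=2.213821; start (x,ẋ)=(0.180749, 1.316988) → end (x,ẋ)=(1.417886, 4.724592)

x = 1.4179, ẋ = 4.7246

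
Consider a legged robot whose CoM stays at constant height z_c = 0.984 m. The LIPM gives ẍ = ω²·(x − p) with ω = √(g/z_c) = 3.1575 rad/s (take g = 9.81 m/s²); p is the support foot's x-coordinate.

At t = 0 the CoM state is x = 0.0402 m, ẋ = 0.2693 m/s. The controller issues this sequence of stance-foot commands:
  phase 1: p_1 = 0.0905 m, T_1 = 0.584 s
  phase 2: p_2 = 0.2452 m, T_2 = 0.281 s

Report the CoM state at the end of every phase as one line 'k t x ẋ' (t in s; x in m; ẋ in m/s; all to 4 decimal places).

1 0.5840 0.1904 0.3831
2 0.8650 0.2897 0.3694

phase 1: p=0.0905, T=0.584, ωT=1.843980, cosh=3.239918, sinh=3.081731; start (x,ẋ)=(0.040200, 0.269300) → end (x,ẋ)=(0.190370, 0.383062)
phase 2: p=0.2452, T=0.281, ωT=0.887258, cosh=1.420122, sinh=1.008338; start (x,ẋ)=(0.190370, 0.383062) → end (x,ẋ)=(0.289664, 0.369426)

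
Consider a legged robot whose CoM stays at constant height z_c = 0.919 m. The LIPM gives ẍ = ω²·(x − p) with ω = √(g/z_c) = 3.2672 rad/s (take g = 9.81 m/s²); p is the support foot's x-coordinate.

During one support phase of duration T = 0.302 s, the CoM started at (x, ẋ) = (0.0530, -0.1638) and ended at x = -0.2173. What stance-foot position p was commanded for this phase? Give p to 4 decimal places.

ωT = 3.2672·0.302 = 0.986694; cosh(ωT) = 1.527580, sinh(ωT) = 1.154773
x(T) = p + (x₀−p)·cosh(ωT) + (ẋ₀/ω)·sinh(ωT) ⇒ p·(1 − cosh) = x(T) − x₀·cosh − (ẋ₀/ω)·sinh
numerator   = -0.2173 − (0.0530)·1.527580 − (-0.1638/3.2672)·1.154773 = -0.240368
denominator = 1 − 1.527580 = -0.527580
p = -0.240368 / -0.527580 = 0.4556

p = 0.4556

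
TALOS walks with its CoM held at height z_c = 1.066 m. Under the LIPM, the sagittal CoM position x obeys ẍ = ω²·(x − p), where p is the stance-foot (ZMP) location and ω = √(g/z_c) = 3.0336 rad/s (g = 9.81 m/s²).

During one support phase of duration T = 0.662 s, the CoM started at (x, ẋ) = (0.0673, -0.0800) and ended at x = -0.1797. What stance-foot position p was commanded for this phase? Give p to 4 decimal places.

p = 0.1212

ωT = 3.0336·0.662 = 2.008243; cosh(ωT) = 3.792221, sinh(ωT) = 3.657997
x(T) = p + (x₀−p)·cosh(ωT) + (ẋ₀/ω)·sinh(ωT) ⇒ p·(1 − cosh) = x(T) − x₀·cosh − (ẋ₀/ω)·sinh
numerator   = -0.1797 − (0.0673)·3.792221 − (-0.0800/3.0336)·3.657997 = -0.338450
denominator = 1 − 3.792221 = -2.792221
p = -0.338450 / -2.792221 = 0.1212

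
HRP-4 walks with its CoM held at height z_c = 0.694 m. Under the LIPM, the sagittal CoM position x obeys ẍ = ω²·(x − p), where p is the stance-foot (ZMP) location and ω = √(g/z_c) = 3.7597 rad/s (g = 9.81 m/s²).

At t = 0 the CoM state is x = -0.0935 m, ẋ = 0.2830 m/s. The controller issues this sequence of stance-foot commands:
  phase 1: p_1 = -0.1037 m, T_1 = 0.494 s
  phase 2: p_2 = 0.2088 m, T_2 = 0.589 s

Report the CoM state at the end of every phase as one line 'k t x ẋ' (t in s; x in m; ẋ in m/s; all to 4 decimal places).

1 0.4940 0.1650 1.0484
2 1.0830 1.2674 4.1124

phase 1: p=-0.1037, T=0.494, ωT=1.857292, cosh=3.281229, sinh=3.125134; start (x,ẋ)=(-0.093500, 0.283000) → end (x,ẋ)=(0.165004, 1.048433)
phase 2: p=0.2088, T=0.589, ωT=2.214463, cosh=4.632853, sinh=4.523641; start (x,ẋ)=(0.165004, 1.048433) → end (x,ẋ)=(1.267364, 4.112368)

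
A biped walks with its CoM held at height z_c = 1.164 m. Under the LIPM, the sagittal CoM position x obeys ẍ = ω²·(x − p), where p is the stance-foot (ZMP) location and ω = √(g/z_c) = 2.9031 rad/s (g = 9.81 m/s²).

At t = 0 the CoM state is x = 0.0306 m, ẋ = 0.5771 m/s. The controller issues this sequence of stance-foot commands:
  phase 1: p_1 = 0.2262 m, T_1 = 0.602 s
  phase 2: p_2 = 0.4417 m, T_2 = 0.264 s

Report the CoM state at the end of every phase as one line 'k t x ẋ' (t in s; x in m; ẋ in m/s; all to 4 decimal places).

phase 1: p=0.2262, T=0.602, ωT=1.747666, cosh=2.957684, sinh=2.783504; start (x,ẋ)=(0.030600, 0.577100) → end (x,ẋ)=(0.201003, 0.126277)
phase 2: p=0.4417, T=0.264, ωT=0.766418, cosh=1.308360, sinh=0.843685; start (x,ẋ)=(0.201003, 0.126277) → end (x,ẋ)=(0.163480, -0.424325)

1 0.6020 0.2010 0.1263
2 0.8660 0.1635 -0.4243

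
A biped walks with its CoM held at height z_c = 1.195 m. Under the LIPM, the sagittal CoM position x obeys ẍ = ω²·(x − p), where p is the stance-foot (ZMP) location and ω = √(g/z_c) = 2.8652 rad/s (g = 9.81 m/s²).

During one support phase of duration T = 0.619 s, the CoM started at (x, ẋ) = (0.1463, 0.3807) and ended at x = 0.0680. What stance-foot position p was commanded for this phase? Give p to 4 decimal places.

p = 0.3721

ωT = 2.8652·0.619 = 1.773559; cosh(ωT) = 3.030756, sinh(ωT) = 2.861028
x(T) = p + (x₀−p)·cosh(ωT) + (ẋ₀/ω)·sinh(ωT) ⇒ p·(1 − cosh) = x(T) − x₀·cosh − (ẋ₀/ω)·sinh
numerator   = 0.0680 − (0.1463)·3.030756 − (0.3807/2.8652)·2.861028 = -0.755545
denominator = 1 − 3.030756 = -2.030756
p = -0.755545 / -2.030756 = 0.3721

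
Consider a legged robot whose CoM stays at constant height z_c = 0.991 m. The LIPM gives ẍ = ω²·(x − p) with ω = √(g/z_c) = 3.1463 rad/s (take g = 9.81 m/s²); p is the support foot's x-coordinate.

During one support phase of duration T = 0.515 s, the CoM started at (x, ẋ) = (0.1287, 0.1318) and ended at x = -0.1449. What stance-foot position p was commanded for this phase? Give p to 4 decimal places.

p = 0.3595

ωT = 3.1463·0.515 = 1.620345; cosh(ωT) = 2.626331, sinh(ωT) = 2.428500
x(T) = p + (x₀−p)·cosh(ωT) + (ẋ₀/ω)·sinh(ωT) ⇒ p·(1 − cosh) = x(T) − x₀·cosh − (ẋ₀/ω)·sinh
numerator   = -0.1449 − (0.1287)·2.626331 − (0.1318/3.1463)·2.428500 = -0.584640
denominator = 1 − 2.626331 = -1.626331
p = -0.584640 / -1.626331 = 0.3595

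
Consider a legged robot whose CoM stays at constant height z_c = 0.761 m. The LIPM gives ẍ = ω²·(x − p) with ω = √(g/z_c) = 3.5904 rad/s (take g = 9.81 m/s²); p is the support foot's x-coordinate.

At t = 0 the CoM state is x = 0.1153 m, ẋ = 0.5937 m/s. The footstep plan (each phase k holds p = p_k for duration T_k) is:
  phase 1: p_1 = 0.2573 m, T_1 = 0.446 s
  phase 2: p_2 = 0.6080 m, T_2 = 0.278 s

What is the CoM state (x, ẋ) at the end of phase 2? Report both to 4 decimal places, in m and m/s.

phase 1: p=0.2573, T=0.446, ωT=1.601318, cosh=2.580599, sinh=2.378968; start (x,ẋ)=(0.115300, 0.593700) → end (x,ẋ)=(0.284236, 0.319216)
phase 2: p=0.6080, T=0.278, ωT=0.998131, cosh=1.540887, sinh=1.172320; start (x,ẋ)=(0.284236, 0.319216) → end (x,ẋ)=(0.213344, -0.870880)

x = 0.2133, ẋ = -0.8709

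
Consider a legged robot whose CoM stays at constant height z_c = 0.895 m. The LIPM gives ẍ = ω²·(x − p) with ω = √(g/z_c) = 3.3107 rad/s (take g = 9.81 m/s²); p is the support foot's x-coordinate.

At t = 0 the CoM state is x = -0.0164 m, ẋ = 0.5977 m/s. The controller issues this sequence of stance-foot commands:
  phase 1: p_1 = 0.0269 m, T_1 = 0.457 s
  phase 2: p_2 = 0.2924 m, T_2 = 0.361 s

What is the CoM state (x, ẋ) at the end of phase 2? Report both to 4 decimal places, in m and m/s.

phase 1: p=0.0269, T=0.457, ωT=1.512990, cosh=2.380268, sinh=2.160018; start (x,ẋ)=(-0.016400, 0.597700) → end (x,ẋ)=(0.313795, 1.113041)
phase 2: p=0.2924, T=0.361, ωT=1.195163, cosh=1.803375, sinh=1.500720; start (x,ẋ)=(0.313795, 1.113041) → end (x,ẋ)=(0.835518, 2.113529)

x = 0.8355, ẋ = 2.1135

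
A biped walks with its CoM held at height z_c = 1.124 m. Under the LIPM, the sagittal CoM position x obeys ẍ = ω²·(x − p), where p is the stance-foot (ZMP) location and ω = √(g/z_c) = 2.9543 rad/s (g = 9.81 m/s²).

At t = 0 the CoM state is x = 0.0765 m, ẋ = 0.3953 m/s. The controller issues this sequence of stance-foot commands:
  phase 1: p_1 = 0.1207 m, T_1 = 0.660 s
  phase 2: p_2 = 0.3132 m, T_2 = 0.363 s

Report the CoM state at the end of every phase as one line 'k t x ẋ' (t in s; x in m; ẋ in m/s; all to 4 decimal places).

1 0.6600 0.4229 0.9676
2 1.0230 0.9148 1.9974

phase 1: p=0.1207, T=0.660, ωT=1.949838, cosh=3.584923, sinh=3.442626; start (x,ẋ)=(0.076500, 0.395300) → end (x,ẋ)=(0.422887, 0.967582)
phase 2: p=0.3132, T=0.363, ωT=1.072411, cosh=1.632300, sinh=1.290117; start (x,ẋ)=(0.422887, 0.967582) → end (x,ẋ)=(0.914776, 1.997443)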